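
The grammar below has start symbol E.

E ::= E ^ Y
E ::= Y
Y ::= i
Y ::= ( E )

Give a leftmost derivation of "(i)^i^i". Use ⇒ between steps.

E⇒E^Y⇒E^Y^Y⇒Y^Y^Y⇒(E)^Y^Y⇒(Y)^Y^Y⇒(i)^Y^Y⇒(i)^i^Y⇒(i)^i^i

E ⇒ E^Y   [E ::= E ^ Y]
E^Y ⇒ E^Y^Y   [E ::= E ^ Y]
E^Y^Y ⇒ Y^Y^Y   [E ::= Y]
Y^Y^Y ⇒ (E)^Y^Y   [Y ::= ( E )]
(E)^Y^Y ⇒ (Y)^Y^Y   [E ::= Y]
(Y)^Y^Y ⇒ (i)^Y^Y   [Y ::= i]
(i)^Y^Y ⇒ (i)^i^Y   [Y ::= i]
(i)^i^Y ⇒ (i)^i^i   [Y ::= i]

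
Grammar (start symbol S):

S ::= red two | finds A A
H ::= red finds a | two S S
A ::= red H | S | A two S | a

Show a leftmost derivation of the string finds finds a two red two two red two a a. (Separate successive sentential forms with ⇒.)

S ⇒ finds A A ⇒ finds S A ⇒ finds finds A A A ⇒ finds finds A two S A A ⇒ finds finds A two S two S A A ⇒ finds finds a two S two S A A ⇒ finds finds a two red two two S A A ⇒ finds finds a two red two two red two A A ⇒ finds finds a two red two two red two a A ⇒ finds finds a two red two two red two a a

S ⇒ finds A A   [S ::= finds A A]
finds A A ⇒ finds S A   [A ::= S]
finds S A ⇒ finds finds A A A   [S ::= finds A A]
finds finds A A A ⇒ finds finds A two S A A   [A ::= A two S]
finds finds A two S A A ⇒ finds finds A two S two S A A   [A ::= A two S]
finds finds A two S two S A A ⇒ finds finds a two S two S A A   [A ::= a]
finds finds a two S two S A A ⇒ finds finds a two red two two S A A   [S ::= red two]
finds finds a two red two two S A A ⇒ finds finds a two red two two red two A A   [S ::= red two]
finds finds a two red two two red two A A ⇒ finds finds a two red two two red two a A   [A ::= a]
finds finds a two red two two red two a A ⇒ finds finds a two red two two red two a a   [A ::= a]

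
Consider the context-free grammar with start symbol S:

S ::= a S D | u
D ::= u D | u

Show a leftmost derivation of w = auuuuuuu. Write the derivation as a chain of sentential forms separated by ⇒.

S ⇒ aSD ⇒ auD ⇒ auuD ⇒ auuuD ⇒ auuuuD ⇒ auuuuuD ⇒ auuuuuuD ⇒ auuuuuuu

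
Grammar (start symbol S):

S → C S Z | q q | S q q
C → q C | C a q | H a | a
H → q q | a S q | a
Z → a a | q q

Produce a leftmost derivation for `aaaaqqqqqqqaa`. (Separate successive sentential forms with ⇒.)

S⇒CSZ⇒HaSZ⇒aaSZ⇒aaSqqZ⇒aaCSZqqZ⇒aaCaqSZqqZ⇒aaaaqSZqqZ⇒aaaaqqqZqqZ⇒aaaaqqqqqqqZ⇒aaaaqqqqqqqaa

S ⇒ CSZ   [S → C S Z]
CSZ ⇒ HaSZ   [C → H a]
HaSZ ⇒ aaSZ   [H → a]
aaSZ ⇒ aaSqqZ   [S → S q q]
aaSqqZ ⇒ aaCSZqqZ   [S → C S Z]
aaCSZqqZ ⇒ aaCaqSZqqZ   [C → C a q]
aaCaqSZqqZ ⇒ aaaaqSZqqZ   [C → a]
aaaaqSZqqZ ⇒ aaaaqqqZqqZ   [S → q q]
aaaaqqqZqqZ ⇒ aaaaqqqqqqqZ   [Z → q q]
aaaaqqqqqqqZ ⇒ aaaaqqqqqqqaa   [Z → a a]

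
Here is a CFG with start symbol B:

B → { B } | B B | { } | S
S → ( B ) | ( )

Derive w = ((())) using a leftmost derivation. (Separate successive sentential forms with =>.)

B=>S=>(B)=>(S)=>((B))=>((S))=>((()))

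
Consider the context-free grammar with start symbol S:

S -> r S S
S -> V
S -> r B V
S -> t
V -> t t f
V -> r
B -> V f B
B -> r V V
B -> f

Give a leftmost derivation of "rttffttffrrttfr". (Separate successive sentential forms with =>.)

S => rBV   [S -> r B V]
rBV => rVfBV   [B -> V f B]
rVfBV => rttffBV   [V -> t t f]
rttffBV => rttffVfBV   [B -> V f B]
rttffVfBV => rttffttffBV   [V -> t t f]
rttffttffBV => rttffttffrVVV   [B -> r V V]
rttffttffrVVV => rttffttffrrVV   [V -> r]
rttffttffrrVV => rttffttffrrttfV   [V -> t t f]
rttffttffrrttfV => rttffttffrrttfr   [V -> r]

S => rBV => rVfBV => rttffBV => rttffVfBV => rttffttffBV => rttffttffrVVV => rttffttffrrVV => rttffttffrrttfV => rttffttffrrttfr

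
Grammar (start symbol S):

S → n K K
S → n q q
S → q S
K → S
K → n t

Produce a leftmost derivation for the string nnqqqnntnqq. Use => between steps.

S => nKK   [S → n K K]
nKK => nSK   [K → S]
nSK => nnqqK   [S → n q q]
nnqqK => nnqqS   [K → S]
nnqqS => nnqqqS   [S → q S]
nnqqqS => nnqqqnKK   [S → n K K]
nnqqqnKK => nnqqqnntK   [K → n t]
nnqqqnntK => nnqqqnntS   [K → S]
nnqqqnntS => nnqqqnntnqq   [S → n q q]

S => nKK => nSK => nnqqK => nnqqS => nnqqqS => nnqqqnKK => nnqqqnntK => nnqqqnntS => nnqqqnntnqq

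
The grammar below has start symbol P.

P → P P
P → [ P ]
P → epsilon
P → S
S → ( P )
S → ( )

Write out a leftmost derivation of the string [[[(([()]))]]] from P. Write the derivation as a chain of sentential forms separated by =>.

P=>[P]=>[PP]=>[[P]P]=>[[[P]]P]=>[[[S]]P]=>[[[(P)]]P]=>[[[(S)]]P]=>[[[((P))]]P]=>[[[(([P]))]]P]=>[[[(([S]))]]P]=>[[[(([()]))]]P]=>[[[(([()]))]]]

P => [P]   [P → [ P ]]
[P] => [PP]   [P → P P]
[PP] => [[P]P]   [P → [ P ]]
[[P]P] => [[[P]]P]   [P → [ P ]]
[[[P]]P] => [[[S]]P]   [P → S]
[[[S]]P] => [[[(P)]]P]   [S → ( P )]
[[[(P)]]P] => [[[(S)]]P]   [P → S]
[[[(S)]]P] => [[[((P))]]P]   [S → ( P )]
[[[((P))]]P] => [[[(([P]))]]P]   [P → [ P ]]
[[[(([P]))]]P] => [[[(([S]))]]P]   [P → S]
[[[(([S]))]]P] => [[[(([()]))]]P]   [S → ( )]
[[[(([()]))]]P] => [[[(([()]))]]]   [P → epsilon]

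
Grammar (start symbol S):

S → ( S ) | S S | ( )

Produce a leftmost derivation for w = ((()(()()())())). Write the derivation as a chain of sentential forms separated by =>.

S => (S)   [S → ( S )]
(S) => ((S))   [S → ( S )]
((S)) => ((SS))   [S → S S]
((SS)) => ((()S))   [S → ( )]
((()S)) => ((()SS))   [S → S S]
((()SS)) => ((()(S)S))   [S → ( S )]
((()(S)S)) => ((()(SS)S))   [S → S S]
((()(SS)S)) => ((()(()S)S))   [S → ( )]
((()(()S)S)) => ((()(()SS)S))   [S → S S]
((()(()SS)S)) => ((()(()()S)S))   [S → ( )]
((()(()()S)S)) => ((()(()()())S))   [S → ( )]
((()(()()())S)) => ((()(()()())()))   [S → ( )]

S => (S) => ((S)) => ((SS)) => ((()S)) => ((()SS)) => ((()(S)S)) => ((()(SS)S)) => ((()(()S)S)) => ((()(()SS)S)) => ((()(()()S)S)) => ((()(()()())S)) => ((()(()()())()))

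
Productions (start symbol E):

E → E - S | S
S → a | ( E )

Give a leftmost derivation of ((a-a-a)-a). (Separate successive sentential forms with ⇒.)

E ⇒ S ⇒ (E) ⇒ (E-S) ⇒ (S-S) ⇒ ((E)-S) ⇒ ((E-S)-S) ⇒ ((E-S-S)-S) ⇒ ((S-S-S)-S) ⇒ ((a-S-S)-S) ⇒ ((a-a-S)-S) ⇒ ((a-a-a)-S) ⇒ ((a-a-a)-a)

E ⇒ S   [E → S]
S ⇒ (E)   [S → ( E )]
(E) ⇒ (E-S)   [E → E - S]
(E-S) ⇒ (S-S)   [E → S]
(S-S) ⇒ ((E)-S)   [S → ( E )]
((E)-S) ⇒ ((E-S)-S)   [E → E - S]
((E-S)-S) ⇒ ((E-S-S)-S)   [E → E - S]
((E-S-S)-S) ⇒ ((S-S-S)-S)   [E → S]
((S-S-S)-S) ⇒ ((a-S-S)-S)   [S → a]
((a-S-S)-S) ⇒ ((a-a-S)-S)   [S → a]
((a-a-S)-S) ⇒ ((a-a-a)-S)   [S → a]
((a-a-a)-S) ⇒ ((a-a-a)-a)   [S → a]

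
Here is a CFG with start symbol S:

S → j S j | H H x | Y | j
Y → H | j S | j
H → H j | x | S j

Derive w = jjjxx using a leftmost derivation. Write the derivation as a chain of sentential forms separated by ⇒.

S ⇒ HHx ⇒ HjHx ⇒ SjjHx ⇒ YjjHx ⇒ jjjHx ⇒ jjjxx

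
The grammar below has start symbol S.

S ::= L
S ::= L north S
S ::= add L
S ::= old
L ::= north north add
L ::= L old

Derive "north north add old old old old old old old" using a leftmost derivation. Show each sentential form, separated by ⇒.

S ⇒ L ⇒ L old ⇒ L old old ⇒ L old old old ⇒ L old old old old ⇒ L old old old old old ⇒ L old old old old old old ⇒ L old old old old old old old ⇒ north north add old old old old old old old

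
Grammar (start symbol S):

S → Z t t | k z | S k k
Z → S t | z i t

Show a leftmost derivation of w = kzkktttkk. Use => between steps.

S => Skk   [S → S k k]
Skk => Zttkk   [S → Z t t]
Zttkk => Stttkk   [Z → S t]
Stttkk => Skktttkk   [S → S k k]
Skktttkk => kzkktttkk   [S → k z]

S => Skk => Zttkk => Stttkk => Skktttkk => kzkktttkk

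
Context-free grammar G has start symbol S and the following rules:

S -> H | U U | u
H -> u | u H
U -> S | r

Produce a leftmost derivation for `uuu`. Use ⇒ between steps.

S ⇒ H ⇒ uH ⇒ uuH ⇒ uuu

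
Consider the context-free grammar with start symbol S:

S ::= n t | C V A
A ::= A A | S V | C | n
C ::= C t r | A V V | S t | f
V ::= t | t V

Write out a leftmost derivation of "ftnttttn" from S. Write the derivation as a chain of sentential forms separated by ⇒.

S ⇒ CVA   [S ::= C V A]
CVA ⇒ AVVVA   [C ::= A V V]
AVVVA ⇒ SVVVVA   [A ::= S V]
SVVVVA ⇒ CVAVVVVA   [S ::= C V A]
CVAVVVVA ⇒ fVAVVVVA   [C ::= f]
fVAVVVVA ⇒ ftAVVVVA   [V ::= t]
ftAVVVVA ⇒ ftnVVVVA   [A ::= n]
ftnVVVVA ⇒ ftntVVVA   [V ::= t]
ftntVVVA ⇒ ftnttVVA   [V ::= t]
ftnttVVA ⇒ ftntttVA   [V ::= t]
ftntttVA ⇒ ftnttttA   [V ::= t]
ftnttttA ⇒ ftnttttn   [A ::= n]

S⇒CVA⇒AVVVA⇒SVVVVA⇒CVAVVVVA⇒fVAVVVVA⇒ftAVVVVA⇒ftnVVVVA⇒ftntVVVA⇒ftnttVVA⇒ftntttVA⇒ftnttttA⇒ftnttttn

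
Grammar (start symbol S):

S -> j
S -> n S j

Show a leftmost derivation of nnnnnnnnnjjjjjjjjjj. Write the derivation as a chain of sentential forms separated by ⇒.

S ⇒ nSj ⇒ nnSjj ⇒ nnnSjjj ⇒ nnnnSjjjj ⇒ nnnnnSjjjjj ⇒ nnnnnnSjjjjjj ⇒ nnnnnnnSjjjjjjj ⇒ nnnnnnnnSjjjjjjjj ⇒ nnnnnnnnnSjjjjjjjjj ⇒ nnnnnnnnnjjjjjjjjjj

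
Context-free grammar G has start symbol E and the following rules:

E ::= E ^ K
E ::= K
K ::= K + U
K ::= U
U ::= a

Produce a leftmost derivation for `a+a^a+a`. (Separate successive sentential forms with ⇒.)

E⇒E^K⇒K^K⇒K+U^K⇒U+U^K⇒a+U^K⇒a+a^K⇒a+a^K+U⇒a+a^U+U⇒a+a^a+U⇒a+a^a+a

E ⇒ E^K   [E ::= E ^ K]
E^K ⇒ K^K   [E ::= K]
K^K ⇒ K+U^K   [K ::= K + U]
K+U^K ⇒ U+U^K   [K ::= U]
U+U^K ⇒ a+U^K   [U ::= a]
a+U^K ⇒ a+a^K   [U ::= a]
a+a^K ⇒ a+a^K+U   [K ::= K + U]
a+a^K+U ⇒ a+a^U+U   [K ::= U]
a+a^U+U ⇒ a+a^a+U   [U ::= a]
a+a^a+U ⇒ a+a^a+a   [U ::= a]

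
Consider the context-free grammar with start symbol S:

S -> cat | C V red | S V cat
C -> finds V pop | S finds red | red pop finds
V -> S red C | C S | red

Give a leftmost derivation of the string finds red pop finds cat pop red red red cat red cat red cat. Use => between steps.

S => S V cat => S V cat V cat => S V cat V cat V cat => C V red V cat V cat V cat => finds V pop V red V cat V cat V cat => finds C S pop V red V cat V cat V cat => finds red pop finds S pop V red V cat V cat V cat => finds red pop finds cat pop V red V cat V cat V cat => finds red pop finds cat pop red red V cat V cat V cat => finds red pop finds cat pop red red red cat V cat V cat => finds red pop finds cat pop red red red cat red cat V cat => finds red pop finds cat pop red red red cat red cat red cat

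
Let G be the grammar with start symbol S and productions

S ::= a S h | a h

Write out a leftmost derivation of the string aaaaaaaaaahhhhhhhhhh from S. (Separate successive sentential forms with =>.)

S=>aSh=>aaShh=>aaaShhh=>aaaaShhhh=>aaaaaShhhhh=>aaaaaaShhhhhh=>aaaaaaaShhhhhhh=>aaaaaaaaShhhhhhhh=>aaaaaaaaaShhhhhhhhh=>aaaaaaaaaahhhhhhhhhh

S => aSh   [S ::= a S h]
aSh => aaShh   [S ::= a S h]
aaShh => aaaShhh   [S ::= a S h]
aaaShhh => aaaaShhhh   [S ::= a S h]
aaaaShhhh => aaaaaShhhhh   [S ::= a S h]
aaaaaShhhhh => aaaaaaShhhhhh   [S ::= a S h]
aaaaaaShhhhhh => aaaaaaaShhhhhhh   [S ::= a S h]
aaaaaaaShhhhhhh => aaaaaaaaShhhhhhhh   [S ::= a S h]
aaaaaaaaShhhhhhhh => aaaaaaaaaShhhhhhhhh   [S ::= a S h]
aaaaaaaaaShhhhhhhhh => aaaaaaaaaahhhhhhhhhh   [S ::= a h]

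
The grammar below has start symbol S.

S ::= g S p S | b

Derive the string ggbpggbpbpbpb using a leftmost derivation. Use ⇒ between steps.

S ⇒ gSpS ⇒ ggSpSpS ⇒ ggbpSpS ⇒ ggbpgSpSpS ⇒ ggbpggSpSpSpS ⇒ ggbpggbpSpSpS ⇒ ggbpggbpbpSpS ⇒ ggbpggbpbpbpS ⇒ ggbpggbpbpbpb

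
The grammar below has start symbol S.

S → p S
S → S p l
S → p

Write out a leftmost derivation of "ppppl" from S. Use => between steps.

S => pS   [S → p S]
pS => pSpl   [S → S p l]
pSpl => ppSpl   [S → p S]
ppSpl => ppppl   [S → p]

S => pS => pSpl => ppSpl => ppppl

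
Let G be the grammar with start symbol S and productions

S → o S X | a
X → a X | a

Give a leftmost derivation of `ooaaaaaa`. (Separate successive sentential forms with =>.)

S => oSX => ooSXX => ooaXX => ooaaX => ooaaaX => ooaaaaX => ooaaaaaX => ooaaaaaa

S => oSX   [S → o S X]
oSX => ooSXX   [S → o S X]
ooSXX => ooaXX   [S → a]
ooaXX => ooaaX   [X → a]
ooaaX => ooaaaX   [X → a X]
ooaaaX => ooaaaaX   [X → a X]
ooaaaaX => ooaaaaaX   [X → a X]
ooaaaaaX => ooaaaaaa   [X → a]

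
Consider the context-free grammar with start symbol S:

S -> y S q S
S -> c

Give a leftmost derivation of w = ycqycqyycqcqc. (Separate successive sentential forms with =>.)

S => ySqS => ycqS => ycqySqS => ycqycqS => ycqycqySqS => ycqycqyySqSqS => ycqycqyycqSqS => ycqycqyycqcqS => ycqycqyycqcqc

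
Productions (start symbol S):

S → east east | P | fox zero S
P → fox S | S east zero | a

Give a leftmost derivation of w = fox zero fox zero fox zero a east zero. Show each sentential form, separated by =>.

S => fox zero S => fox zero fox zero S => fox zero fox zero P => fox zero fox zero S east zero => fox zero fox zero fox zero S east zero => fox zero fox zero fox zero P east zero => fox zero fox zero fox zero a east zero

S => fox zero S   [S → fox zero S]
fox zero S => fox zero fox zero S   [S → fox zero S]
fox zero fox zero S => fox zero fox zero P   [S → P]
fox zero fox zero P => fox zero fox zero S east zero   [P → S east zero]
fox zero fox zero S east zero => fox zero fox zero fox zero S east zero   [S → fox zero S]
fox zero fox zero fox zero S east zero => fox zero fox zero fox zero P east zero   [S → P]
fox zero fox zero fox zero P east zero => fox zero fox zero fox zero a east zero   [P → a]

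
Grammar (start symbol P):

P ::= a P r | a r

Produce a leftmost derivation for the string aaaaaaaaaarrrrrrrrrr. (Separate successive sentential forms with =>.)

P=>aPr=>aaPrr=>aaaPrrr=>aaaaPrrrr=>aaaaaPrrrrr=>aaaaaaPrrrrrr=>aaaaaaaPrrrrrrr=>aaaaaaaaPrrrrrrrr=>aaaaaaaaaPrrrrrrrrr=>aaaaaaaaaarrrrrrrrrr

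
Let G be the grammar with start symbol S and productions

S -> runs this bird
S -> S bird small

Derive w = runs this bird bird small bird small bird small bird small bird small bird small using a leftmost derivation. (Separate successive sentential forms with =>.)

S => S bird small => S bird small bird small => S bird small bird small bird small => S bird small bird small bird small bird small => S bird small bird small bird small bird small bird small => S bird small bird small bird small bird small bird small bird small => runs this bird bird small bird small bird small bird small bird small bird small

S => S bird small   [S -> S bird small]
S bird small => S bird small bird small   [S -> S bird small]
S bird small bird small => S bird small bird small bird small   [S -> S bird small]
S bird small bird small bird small => S bird small bird small bird small bird small   [S -> S bird small]
S bird small bird small bird small bird small => S bird small bird small bird small bird small bird small   [S -> S bird small]
S bird small bird small bird small bird small bird small => S bird small bird small bird small bird small bird small bird small   [S -> S bird small]
S bird small bird small bird small bird small bird small bird small => runs this bird bird small bird small bird small bird small bird small bird small   [S -> runs this bird]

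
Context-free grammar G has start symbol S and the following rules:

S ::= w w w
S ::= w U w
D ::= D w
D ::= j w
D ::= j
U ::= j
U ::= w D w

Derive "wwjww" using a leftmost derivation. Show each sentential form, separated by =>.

S => wUw => wwDww => wwjww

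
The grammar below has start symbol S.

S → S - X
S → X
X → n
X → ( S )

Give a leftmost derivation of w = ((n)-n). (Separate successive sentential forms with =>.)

S => X   [S → X]
X => (S)   [X → ( S )]
(S) => (S-X)   [S → S - X]
(S-X) => (X-X)   [S → X]
(X-X) => ((S)-X)   [X → ( S )]
((S)-X) => ((X)-X)   [S → X]
((X)-X) => ((n)-X)   [X → n]
((n)-X) => ((n)-n)   [X → n]

S => X => (S) => (S-X) => (X-X) => ((S)-X) => ((X)-X) => ((n)-X) => ((n)-n)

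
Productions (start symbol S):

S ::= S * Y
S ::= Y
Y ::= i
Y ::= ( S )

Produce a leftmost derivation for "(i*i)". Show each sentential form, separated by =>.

S => Y => (S) => (S*Y) => (Y*Y) => (i*Y) => (i*i)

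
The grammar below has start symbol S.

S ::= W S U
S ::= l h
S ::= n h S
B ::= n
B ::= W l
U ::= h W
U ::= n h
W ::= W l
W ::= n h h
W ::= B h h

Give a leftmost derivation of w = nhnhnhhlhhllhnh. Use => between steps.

S => nhS   [S ::= n h S]
nhS => nhnhS   [S ::= n h S]
nhnhS => nhnhWSU   [S ::= W S U]
nhnhWSU => nhnhWlSU   [W ::= W l]
nhnhWlSU => nhnhBhhlSU   [W ::= B h h]
nhnhBhhlSU => nhnhWlhhlSU   [B ::= W l]
nhnhWlhhlSU => nhnhBhhlhhlSU   [W ::= B h h]
nhnhBhhlhhlSU => nhnhnhhlhhlSU   [B ::= n]
nhnhnhhlhhlSU => nhnhnhhlhhllhU   [S ::= l h]
nhnhnhhlhhllhU => nhnhnhhlhhllhnh   [U ::= n h]

S=>nhS=>nhnhS=>nhnhWSU=>nhnhWlSU=>nhnhBhhlSU=>nhnhWlhhlSU=>nhnhBhhlhhlSU=>nhnhnhhlhhlSU=>nhnhnhhlhhllhU=>nhnhnhhlhhllhnh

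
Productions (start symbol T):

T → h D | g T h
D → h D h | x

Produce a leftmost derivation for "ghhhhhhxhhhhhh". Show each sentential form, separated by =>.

T=>gTh=>ghDh=>ghhDhh=>ghhhDhhh=>ghhhhDhhhh=>ghhhhhDhhhhh=>ghhhhhhDhhhhhh=>ghhhhhhxhhhhhh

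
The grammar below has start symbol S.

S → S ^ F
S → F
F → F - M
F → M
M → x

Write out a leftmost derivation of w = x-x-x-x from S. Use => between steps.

S => F => F-M => F-M-M => F-M-M-M => M-M-M-M => x-M-M-M => x-x-M-M => x-x-x-M => x-x-x-x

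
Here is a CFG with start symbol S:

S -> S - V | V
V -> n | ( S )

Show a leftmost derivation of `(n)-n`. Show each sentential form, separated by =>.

S => S-V   [S -> S - V]
S-V => V-V   [S -> V]
V-V => (S)-V   [V -> ( S )]
(S)-V => (V)-V   [S -> V]
(V)-V => (n)-V   [V -> n]
(n)-V => (n)-n   [V -> n]

S => S-V => V-V => (S)-V => (V)-V => (n)-V => (n)-n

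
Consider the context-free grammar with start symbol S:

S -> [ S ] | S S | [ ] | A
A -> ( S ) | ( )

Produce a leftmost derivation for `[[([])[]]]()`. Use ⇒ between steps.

S ⇒ SS ⇒ [S]S ⇒ [[S]]S ⇒ [[SS]]S ⇒ [[AS]]S ⇒ [[(S)S]]S ⇒ [[([])S]]S ⇒ [[([])[]]]S ⇒ [[([])[]]]A ⇒ [[([])[]]]()

S ⇒ SS   [S -> S S]
SS ⇒ [S]S   [S -> [ S ]]
[S]S ⇒ [[S]]S   [S -> [ S ]]
[[S]]S ⇒ [[SS]]S   [S -> S S]
[[SS]]S ⇒ [[AS]]S   [S -> A]
[[AS]]S ⇒ [[(S)S]]S   [A -> ( S )]
[[(S)S]]S ⇒ [[([])S]]S   [S -> [ ]]
[[([])S]]S ⇒ [[([])[]]]S   [S -> [ ]]
[[([])[]]]S ⇒ [[([])[]]]A   [S -> A]
[[([])[]]]A ⇒ [[([])[]]]()   [A -> ( )]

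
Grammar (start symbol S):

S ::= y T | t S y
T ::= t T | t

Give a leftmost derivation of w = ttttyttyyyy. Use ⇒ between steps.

S ⇒ tSy   [S ::= t S y]
tSy ⇒ ttSyy   [S ::= t S y]
ttSyy ⇒ tttSyyy   [S ::= t S y]
tttSyyy ⇒ ttttSyyyy   [S ::= t S y]
ttttSyyyy ⇒ ttttyTyyyy   [S ::= y T]
ttttyTyyyy ⇒ ttttytTyyyy   [T ::= t T]
ttttytTyyyy ⇒ ttttyttyyyy   [T ::= t]

S⇒tSy⇒ttSyy⇒tttSyyy⇒ttttSyyyy⇒ttttyTyyyy⇒ttttytTyyyy⇒ttttyttyyyy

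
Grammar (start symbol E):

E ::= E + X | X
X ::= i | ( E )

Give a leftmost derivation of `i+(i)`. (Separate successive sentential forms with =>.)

E=>E+X=>X+X=>i+X=>i+(E)=>i+(X)=>i+(i)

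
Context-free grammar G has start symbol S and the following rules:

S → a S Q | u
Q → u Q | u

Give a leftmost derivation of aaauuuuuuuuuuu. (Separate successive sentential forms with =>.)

S => aSQ   [S → a S Q]
aSQ => aaSQQ   [S → a S Q]
aaSQQ => aaaSQQQ   [S → a S Q]
aaaSQQQ => aaauQQQ   [S → u]
aaauQQQ => aaauuQQQ   [Q → u Q]
aaauuQQQ => aaauuuQQQ   [Q → u Q]
aaauuuQQQ => aaauuuuQQQ   [Q → u Q]
aaauuuuQQQ => aaauuuuuQQQ   [Q → u Q]
aaauuuuuQQQ => aaauuuuuuQQQ   [Q → u Q]
aaauuuuuuQQQ => aaauuuuuuuQQ   [Q → u]
aaauuuuuuuQQ => aaauuuuuuuuQQ   [Q → u Q]
aaauuuuuuuuQQ => aaauuuuuuuuuQQ   [Q → u Q]
aaauuuuuuuuuQQ => aaauuuuuuuuuuQ   [Q → u]
aaauuuuuuuuuuQ => aaauuuuuuuuuuu   [Q → u]

S => aSQ => aaSQQ => aaaSQQQ => aaauQQQ => aaauuQQQ => aaauuuQQQ => aaauuuuQQQ => aaauuuuuQQQ => aaauuuuuuQQQ => aaauuuuuuuQQ => aaauuuuuuuuQQ => aaauuuuuuuuuQQ => aaauuuuuuuuuuQ => aaauuuuuuuuuuu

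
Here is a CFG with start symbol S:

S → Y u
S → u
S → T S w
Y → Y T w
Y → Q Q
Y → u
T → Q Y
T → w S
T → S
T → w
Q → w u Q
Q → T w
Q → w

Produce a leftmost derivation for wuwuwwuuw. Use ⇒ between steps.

S ⇒ TSw   [S → T S w]
TSw ⇒ SSw   [T → S]
SSw ⇒ YuSw   [S → Y u]
YuSw ⇒ QQuSw   [Y → Q Q]
QQuSw ⇒ TwQuSw   [Q → T w]
TwQuSw ⇒ QYwQuSw   [T → Q Y]
QYwQuSw ⇒ TwYwQuSw   [Q → T w]
TwYwQuSw ⇒ wSwYwQuSw   [T → w S]
wSwYwQuSw ⇒ wuwYwQuSw   [S → u]
wuwYwQuSw ⇒ wuwuwQuSw   [Y → u]
wuwuwQuSw ⇒ wuwuwwuSw   [Q → w]
wuwuwwuSw ⇒ wuwuwwuuw   [S → u]

S ⇒ TSw ⇒ SSw ⇒ YuSw ⇒ QQuSw ⇒ TwQuSw ⇒ QYwQuSw ⇒ TwYwQuSw ⇒ wSwYwQuSw ⇒ wuwYwQuSw ⇒ wuwuwQuSw ⇒ wuwuwwuSw ⇒ wuwuwwuuw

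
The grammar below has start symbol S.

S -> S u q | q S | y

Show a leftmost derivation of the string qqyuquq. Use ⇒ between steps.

S ⇒ Suq   [S -> S u q]
Suq ⇒ Suquq   [S -> S u q]
Suquq ⇒ qSuquq   [S -> q S]
qSuquq ⇒ qqSuquq   [S -> q S]
qqSuquq ⇒ qqyuquq   [S -> y]

S ⇒ Suq ⇒ Suquq ⇒ qSuquq ⇒ qqSuquq ⇒ qqyuquq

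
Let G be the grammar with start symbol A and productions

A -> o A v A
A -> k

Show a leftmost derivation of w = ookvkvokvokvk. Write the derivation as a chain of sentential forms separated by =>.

A=>oAvA=>ooAvAvA=>ookvAvA=>ookvkvA=>ookvkvoAvA=>ookvkvokvA=>ookvkvokvoAvA=>ookvkvokvokvA=>ookvkvokvokvk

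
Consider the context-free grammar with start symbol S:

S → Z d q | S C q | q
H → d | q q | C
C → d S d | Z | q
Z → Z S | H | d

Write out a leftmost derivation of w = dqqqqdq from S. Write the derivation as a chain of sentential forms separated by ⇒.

S ⇒ Zdq   [S → Z d q]
Zdq ⇒ ZSdq   [Z → Z S]
ZSdq ⇒ ZSSdq   [Z → Z S]
ZSSdq ⇒ ZSSSdq   [Z → Z S]
ZSSSdq ⇒ ZSSSSdq   [Z → Z S]
ZSSSSdq ⇒ dSSSSdq   [Z → d]
dSSSSdq ⇒ dqSSSdq   [S → q]
dqSSSdq ⇒ dqqSSdq   [S → q]
dqqSSdq ⇒ dqqqSdq   [S → q]
dqqqSdq ⇒ dqqqqdq   [S → q]

S ⇒ Zdq ⇒ ZSdq ⇒ ZSSdq ⇒ ZSSSdq ⇒ ZSSSSdq ⇒ dSSSSdq ⇒ dqSSSdq ⇒ dqqSSdq ⇒ dqqqSdq ⇒ dqqqqdq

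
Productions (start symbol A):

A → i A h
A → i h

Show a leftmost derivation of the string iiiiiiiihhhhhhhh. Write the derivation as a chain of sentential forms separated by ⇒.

A ⇒ iAh ⇒ iiAhh ⇒ iiiAhhh ⇒ iiiiAhhhh ⇒ iiiiiAhhhhh ⇒ iiiiiiAhhhhhh ⇒ iiiiiiiAhhhhhhh ⇒ iiiiiiiihhhhhhhh

A ⇒ iAh   [A → i A h]
iAh ⇒ iiAhh   [A → i A h]
iiAhh ⇒ iiiAhhh   [A → i A h]
iiiAhhh ⇒ iiiiAhhhh   [A → i A h]
iiiiAhhhh ⇒ iiiiiAhhhhh   [A → i A h]
iiiiiAhhhhh ⇒ iiiiiiAhhhhhh   [A → i A h]
iiiiiiAhhhhhh ⇒ iiiiiiiAhhhhhhh   [A → i A h]
iiiiiiiAhhhhhhh ⇒ iiiiiiiihhhhhhhh   [A → i h]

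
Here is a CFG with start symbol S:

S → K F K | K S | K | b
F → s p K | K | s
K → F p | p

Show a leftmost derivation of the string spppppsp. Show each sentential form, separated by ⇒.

S ⇒ KFK   [S → K F K]
KFK ⇒ FpFK   [K → F p]
FpFK ⇒ KpFK   [F → K]
KpFK ⇒ FppFK   [K → F p]
FppFK ⇒ KppFK   [F → K]
KppFK ⇒ FpppFK   [K → F p]
FpppFK ⇒ spKpppFK   [F → s p K]
spKpppFK ⇒ spppppFK   [K → p]
spppppFK ⇒ spppppsK   [F → s]
spppppsK ⇒ spppppsp   [K → p]

S ⇒ KFK ⇒ FpFK ⇒ KpFK ⇒ FppFK ⇒ KppFK ⇒ FpppFK ⇒ spKpppFK ⇒ spppppFK ⇒ spppppsK ⇒ spppppsp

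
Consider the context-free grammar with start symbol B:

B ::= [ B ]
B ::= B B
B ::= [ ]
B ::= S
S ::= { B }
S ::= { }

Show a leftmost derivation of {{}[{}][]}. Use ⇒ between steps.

B ⇒ S ⇒ {B} ⇒ {BB} ⇒ {SB} ⇒ {{}B} ⇒ {{}BB} ⇒ {{}[B]B} ⇒ {{}[S]B} ⇒ {{}[{}]B} ⇒ {{}[{}][]}

B ⇒ S   [B ::= S]
S ⇒ {B}   [S ::= { B }]
{B} ⇒ {BB}   [B ::= B B]
{BB} ⇒ {SB}   [B ::= S]
{SB} ⇒ {{}B}   [S ::= { }]
{{}B} ⇒ {{}BB}   [B ::= B B]
{{}BB} ⇒ {{}[B]B}   [B ::= [ B ]]
{{}[B]B} ⇒ {{}[S]B}   [B ::= S]
{{}[S]B} ⇒ {{}[{}]B}   [S ::= { }]
{{}[{}]B} ⇒ {{}[{}][]}   [B ::= [ ]]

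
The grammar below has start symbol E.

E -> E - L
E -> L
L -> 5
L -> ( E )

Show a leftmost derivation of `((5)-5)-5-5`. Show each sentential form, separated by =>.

E => E-L   [E -> E - L]
E-L => E-L-L   [E -> E - L]
E-L-L => L-L-L   [E -> L]
L-L-L => (E)-L-L   [L -> ( E )]
(E)-L-L => (E-L)-L-L   [E -> E - L]
(E-L)-L-L => (L-L)-L-L   [E -> L]
(L-L)-L-L => ((E)-L)-L-L   [L -> ( E )]
((E)-L)-L-L => ((L)-L)-L-L   [E -> L]
((L)-L)-L-L => ((5)-L)-L-L   [L -> 5]
((5)-L)-L-L => ((5)-5)-L-L   [L -> 5]
((5)-5)-L-L => ((5)-5)-5-L   [L -> 5]
((5)-5)-5-L => ((5)-5)-5-5   [L -> 5]

E => E-L => E-L-L => L-L-L => (E)-L-L => (E-L)-L-L => (L-L)-L-L => ((E)-L)-L-L => ((L)-L)-L-L => ((5)-L)-L-L => ((5)-5)-L-L => ((5)-5)-5-L => ((5)-5)-5-5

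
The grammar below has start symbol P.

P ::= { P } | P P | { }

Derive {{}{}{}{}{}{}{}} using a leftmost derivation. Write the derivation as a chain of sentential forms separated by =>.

P => {P}   [P ::= { P }]
{P} => {PP}   [P ::= P P]
{PP} => {PPP}   [P ::= P P]
{PPP} => {PPPP}   [P ::= P P]
{PPPP} => {PPPPP}   [P ::= P P]
{PPPPP} => {{}PPPP}   [P ::= { }]
{{}PPPP} => {{}PPPPP}   [P ::= P P]
{{}PPPPP} => {{}PPPPPP}   [P ::= P P]
{{}PPPPPP} => {{}{}PPPPP}   [P ::= { }]
{{}{}PPPPP} => {{}{}{}PPPP}   [P ::= { }]
{{}{}{}PPPP} => {{}{}{}{}PPP}   [P ::= { }]
{{}{}{}{}PPP} => {{}{}{}{}{}PP}   [P ::= { }]
{{}{}{}{}{}PP} => {{}{}{}{}{}{}P}   [P ::= { }]
{{}{}{}{}{}{}P} => {{}{}{}{}{}{}{}}   [P ::= { }]

P => {P} => {PP} => {PPP} => {PPPP} => {PPPPP} => {{}PPPP} => {{}PPPPP} => {{}PPPPPP} => {{}{}PPPPP} => {{}{}{}PPPP} => {{}{}{}{}PPP} => {{}{}{}{}{}PP} => {{}{}{}{}{}{}P} => {{}{}{}{}{}{}{}}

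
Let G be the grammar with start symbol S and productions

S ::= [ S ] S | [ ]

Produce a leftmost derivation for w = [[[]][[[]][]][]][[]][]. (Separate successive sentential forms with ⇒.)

S⇒[S]S⇒[[S]S]S⇒[[[]]S]S⇒[[[]][S]S]S⇒[[[]][[S]S]S]S⇒[[[]][[[]]S]S]S⇒[[[]][[[]][]]S]S⇒[[[]][[[]][]][]]S⇒[[[]][[[]][]][]][S]S⇒[[[]][[[]][]][]][[]]S⇒[[[]][[[]][]][]][[]][]

S ⇒ [S]S   [S ::= [ S ] S]
[S]S ⇒ [[S]S]S   [S ::= [ S ] S]
[[S]S]S ⇒ [[[]]S]S   [S ::= [ ]]
[[[]]S]S ⇒ [[[]][S]S]S   [S ::= [ S ] S]
[[[]][S]S]S ⇒ [[[]][[S]S]S]S   [S ::= [ S ] S]
[[[]][[S]S]S]S ⇒ [[[]][[[]]S]S]S   [S ::= [ ]]
[[[]][[[]]S]S]S ⇒ [[[]][[[]][]]S]S   [S ::= [ ]]
[[[]][[[]][]]S]S ⇒ [[[]][[[]][]][]]S   [S ::= [ ]]
[[[]][[[]][]][]]S ⇒ [[[]][[[]][]][]][S]S   [S ::= [ S ] S]
[[[]][[[]][]][]][S]S ⇒ [[[]][[[]][]][]][[]]S   [S ::= [ ]]
[[[]][[[]][]][]][[]]S ⇒ [[[]][[[]][]][]][[]][]   [S ::= [ ]]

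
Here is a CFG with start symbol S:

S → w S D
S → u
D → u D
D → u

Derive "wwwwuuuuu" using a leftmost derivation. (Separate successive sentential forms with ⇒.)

S ⇒ wSD ⇒ wwSDD ⇒ wwwSDDD ⇒ wwwwSDDDD ⇒ wwwwuDDDD ⇒ wwwwuuDDD ⇒ wwwwuuuDD ⇒ wwwwuuuuD ⇒ wwwwuuuuu

S ⇒ wSD   [S → w S D]
wSD ⇒ wwSDD   [S → w S D]
wwSDD ⇒ wwwSDDD   [S → w S D]
wwwSDDD ⇒ wwwwSDDDD   [S → w S D]
wwwwSDDDD ⇒ wwwwuDDDD   [S → u]
wwwwuDDDD ⇒ wwwwuuDDD   [D → u]
wwwwuuDDD ⇒ wwwwuuuDD   [D → u]
wwwwuuuDD ⇒ wwwwuuuuD   [D → u]
wwwwuuuuD ⇒ wwwwuuuuu   [D → u]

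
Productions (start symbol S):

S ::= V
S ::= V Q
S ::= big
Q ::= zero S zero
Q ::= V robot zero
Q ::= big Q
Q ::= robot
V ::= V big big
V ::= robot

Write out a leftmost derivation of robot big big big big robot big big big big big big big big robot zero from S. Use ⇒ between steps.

S ⇒ V Q   [S ::= V Q]
V Q ⇒ V big big Q   [V ::= V big big]
V big big Q ⇒ V big big big big Q   [V ::= V big big]
V big big big big Q ⇒ robot big big big big Q   [V ::= robot]
robot big big big big Q ⇒ robot big big big big V robot zero   [Q ::= V robot zero]
robot big big big big V robot zero ⇒ robot big big big big V big big robot zero   [V ::= V big big]
robot big big big big V big big robot zero ⇒ robot big big big big V big big big big robot zero   [V ::= V big big]
robot big big big big V big big big big robot zero ⇒ robot big big big big V big big big big big big robot zero   [V ::= V big big]
robot big big big big V big big big big big big robot zero ⇒ robot big big big big V big big big big big big big big robot zero   [V ::= V big big]
robot big big big big V big big big big big big big big robot zero ⇒ robot big big big big robot big big big big big big big big robot zero   [V ::= robot]

S ⇒ V Q ⇒ V big big Q ⇒ V big big big big Q ⇒ robot big big big big Q ⇒ robot big big big big V robot zero ⇒ robot big big big big V big big robot zero ⇒ robot big big big big V big big big big robot zero ⇒ robot big big big big V big big big big big big robot zero ⇒ robot big big big big V big big big big big big big big robot zero ⇒ robot big big big big robot big big big big big big big big robot zero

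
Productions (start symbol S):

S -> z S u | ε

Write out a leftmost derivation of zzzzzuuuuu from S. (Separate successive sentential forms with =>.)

S => zSu => zzSuu => zzzSuuu => zzzzSuuuu => zzzzzSuuuuu => zzzzzuuuuu

S => zSu   [S -> z S u]
zSu => zzSuu   [S -> z S u]
zzSuu => zzzSuuu   [S -> z S u]
zzzSuuu => zzzzSuuuu   [S -> z S u]
zzzzSuuuu => zzzzzSuuuuu   [S -> z S u]
zzzzzSuuuuu => zzzzzuuuuu   [S -> ε]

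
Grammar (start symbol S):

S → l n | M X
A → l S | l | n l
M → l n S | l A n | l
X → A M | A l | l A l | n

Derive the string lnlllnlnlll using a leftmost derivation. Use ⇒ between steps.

S ⇒ MX ⇒ lnSX ⇒ lnMXX ⇒ lnlXX ⇒ lnlAMX ⇒ lnllMX ⇒ lnlllnSX ⇒ lnlllnlnX ⇒ lnlllnlnlAl ⇒ lnlllnlnlll

S ⇒ MX   [S → M X]
MX ⇒ lnSX   [M → l n S]
lnSX ⇒ lnMXX   [S → M X]
lnMXX ⇒ lnlXX   [M → l]
lnlXX ⇒ lnlAMX   [X → A M]
lnlAMX ⇒ lnllMX   [A → l]
lnllMX ⇒ lnlllnSX   [M → l n S]
lnlllnSX ⇒ lnlllnlnX   [S → l n]
lnlllnlnX ⇒ lnlllnlnlAl   [X → l A l]
lnlllnlnlAl ⇒ lnlllnlnlll   [A → l]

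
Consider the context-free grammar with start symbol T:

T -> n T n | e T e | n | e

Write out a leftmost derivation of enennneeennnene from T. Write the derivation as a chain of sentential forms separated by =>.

T => eTe   [T -> e T e]
eTe => enTne   [T -> n T n]
enTne => eneTene   [T -> e T e]
eneTene => enenTnene   [T -> n T n]
enenTnene => enennTnnene   [T -> n T n]
enennTnnene => enennnTnnnene   [T -> n T n]
enennnTnnnene => enennneTennnene   [T -> e T e]
enennneTennnene => enennneeennnene   [T -> e]

T=>eTe=>enTne=>eneTene=>enenTnene=>enennTnnene=>enennnTnnnene=>enennneTennnene=>enennneeennnene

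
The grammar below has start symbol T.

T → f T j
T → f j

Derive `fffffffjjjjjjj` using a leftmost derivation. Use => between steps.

T => fTj   [T → f T j]
fTj => ffTjj   [T → f T j]
ffTjj => fffTjjj   [T → f T j]
fffTjjj => ffffTjjjj   [T → f T j]
ffffTjjjj => fffffTjjjjj   [T → f T j]
fffffTjjjjj => ffffffTjjjjjj   [T → f T j]
ffffffTjjjjjj => fffffffjjjjjjj   [T → f j]

T => fTj => ffTjj => fffTjjj => ffffTjjjj => fffffTjjjjj => ffffffTjjjjjj => fffffffjjjjjjj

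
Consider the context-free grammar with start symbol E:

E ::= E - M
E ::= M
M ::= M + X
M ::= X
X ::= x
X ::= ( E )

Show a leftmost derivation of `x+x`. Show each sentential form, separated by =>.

E => M   [E ::= M]
M => M+X   [M ::= M + X]
M+X => X+X   [M ::= X]
X+X => x+X   [X ::= x]
x+X => x+x   [X ::= x]

E => M => M+X => X+X => x+X => x+x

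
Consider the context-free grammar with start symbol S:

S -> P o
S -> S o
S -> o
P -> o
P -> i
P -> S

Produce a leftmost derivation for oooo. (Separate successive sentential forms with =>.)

S => Po   [S -> P o]
Po => So   [P -> S]
So => Soo   [S -> S o]
Soo => Pooo   [S -> P o]
Pooo => oooo   [P -> o]

S => Po => So => Soo => Pooo => oooo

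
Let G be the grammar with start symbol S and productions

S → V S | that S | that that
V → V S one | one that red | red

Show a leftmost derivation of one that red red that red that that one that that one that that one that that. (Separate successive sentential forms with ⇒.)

S ⇒ V S   [S → V S]
V S ⇒ one that red S   [V → one that red]
one that red S ⇒ one that red V S   [S → V S]
one that red V S ⇒ one that red V S one S   [V → V S one]
one that red V S one S ⇒ one that red V S one S one S   [V → V S one]
one that red V S one S one S ⇒ one that red V S one S one S one S   [V → V S one]
one that red V S one S one S one S ⇒ one that red red S one S one S one S   [V → red]
one that red red S one S one S one S ⇒ one that red red that S one S one S one S   [S → that S]
one that red red that S one S one S one S ⇒ one that red red that V S one S one S one S   [S → V S]
one that red red that V S one S one S one S ⇒ one that red red that red S one S one S one S   [V → red]
one that red red that red S one S one S one S ⇒ one that red red that red that that one S one S one S   [S → that that]
one that red red that red that that one S one S one S ⇒ one that red red that red that that one that that one S one S   [S → that that]
one that red red that red that that one that that one S one S ⇒ one that red red that red that that one that that one that that one S   [S → that that]
one that red red that red that that one that that one that that one S ⇒ one that red red that red that that one that that one that that one that that   [S → that that]

S ⇒ V S ⇒ one that red S ⇒ one that red V S ⇒ one that red V S one S ⇒ one that red V S one S one S ⇒ one that red V S one S one S one S ⇒ one that red red S one S one S one S ⇒ one that red red that S one S one S one S ⇒ one that red red that V S one S one S one S ⇒ one that red red that red S one S one S one S ⇒ one that red red that red that that one S one S one S ⇒ one that red red that red that that one that that one S one S ⇒ one that red red that red that that one that that one that that one S ⇒ one that red red that red that that one that that one that that one that that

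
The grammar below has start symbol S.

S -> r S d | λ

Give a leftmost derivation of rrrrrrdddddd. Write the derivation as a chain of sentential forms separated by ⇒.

S ⇒ rSd ⇒ rrSdd ⇒ rrrSddd ⇒ rrrrSdddd ⇒ rrrrrSddddd ⇒ rrrrrrSdddddd ⇒ rrrrrrdddddd

S ⇒ rSd   [S -> r S d]
rSd ⇒ rrSdd   [S -> r S d]
rrSdd ⇒ rrrSddd   [S -> r S d]
rrrSddd ⇒ rrrrSdddd   [S -> r S d]
rrrrSdddd ⇒ rrrrrSddddd   [S -> r S d]
rrrrrSddddd ⇒ rrrrrrSdddddd   [S -> r S d]
rrrrrrSdddddd ⇒ rrrrrrdddddd   [S -> λ]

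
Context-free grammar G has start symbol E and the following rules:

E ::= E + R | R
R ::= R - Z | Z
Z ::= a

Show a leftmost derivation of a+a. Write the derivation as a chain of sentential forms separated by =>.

E=>E+R=>R+R=>Z+R=>a+R=>a+Z=>a+a

E => E+R   [E ::= E + R]
E+R => R+R   [E ::= R]
R+R => Z+R   [R ::= Z]
Z+R => a+R   [Z ::= a]
a+R => a+Z   [R ::= Z]
a+Z => a+a   [Z ::= a]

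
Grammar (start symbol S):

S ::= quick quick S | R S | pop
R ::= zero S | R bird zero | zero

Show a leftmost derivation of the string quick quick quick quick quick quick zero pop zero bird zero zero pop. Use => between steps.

S => quick quick S => quick quick quick quick S => quick quick quick quick quick quick S => quick quick quick quick quick quick R S => quick quick quick quick quick quick zero S S => quick quick quick quick quick quick zero pop S => quick quick quick quick quick quick zero pop R S => quick quick quick quick quick quick zero pop R bird zero S => quick quick quick quick quick quick zero pop zero bird zero S => quick quick quick quick quick quick zero pop zero bird zero R S => quick quick quick quick quick quick zero pop zero bird zero zero S => quick quick quick quick quick quick zero pop zero bird zero zero pop

S => quick quick S   [S ::= quick quick S]
quick quick S => quick quick quick quick S   [S ::= quick quick S]
quick quick quick quick S => quick quick quick quick quick quick S   [S ::= quick quick S]
quick quick quick quick quick quick S => quick quick quick quick quick quick R S   [S ::= R S]
quick quick quick quick quick quick R S => quick quick quick quick quick quick zero S S   [R ::= zero S]
quick quick quick quick quick quick zero S S => quick quick quick quick quick quick zero pop S   [S ::= pop]
quick quick quick quick quick quick zero pop S => quick quick quick quick quick quick zero pop R S   [S ::= R S]
quick quick quick quick quick quick zero pop R S => quick quick quick quick quick quick zero pop R bird zero S   [R ::= R bird zero]
quick quick quick quick quick quick zero pop R bird zero S => quick quick quick quick quick quick zero pop zero bird zero S   [R ::= zero]
quick quick quick quick quick quick zero pop zero bird zero S => quick quick quick quick quick quick zero pop zero bird zero R S   [S ::= R S]
quick quick quick quick quick quick zero pop zero bird zero R S => quick quick quick quick quick quick zero pop zero bird zero zero S   [R ::= zero]
quick quick quick quick quick quick zero pop zero bird zero zero S => quick quick quick quick quick quick zero pop zero bird zero zero pop   [S ::= pop]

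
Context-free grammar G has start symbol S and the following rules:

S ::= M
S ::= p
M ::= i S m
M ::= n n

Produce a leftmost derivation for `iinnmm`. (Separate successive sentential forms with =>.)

S => M => iSm => iMm => iiSmm => iiMmm => iinnmm

S => M   [S ::= M]
M => iSm   [M ::= i S m]
iSm => iMm   [S ::= M]
iMm => iiSmm   [M ::= i S m]
iiSmm => iiMmm   [S ::= M]
iiMmm => iinnmm   [M ::= n n]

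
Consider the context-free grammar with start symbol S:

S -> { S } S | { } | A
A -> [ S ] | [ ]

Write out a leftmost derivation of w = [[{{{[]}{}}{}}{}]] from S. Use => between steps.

S => A => [S] => [A] => [[S]] => [[{S}S]] => [[{{S}S}S]] => [[{{{S}S}S}S]] => [[{{{A}S}S}S]] => [[{{{[]}S}S}S]] => [[{{{[]}{}}S}S]] => [[{{{[]}{}}{}}S]] => [[{{{[]}{}}{}}{}]]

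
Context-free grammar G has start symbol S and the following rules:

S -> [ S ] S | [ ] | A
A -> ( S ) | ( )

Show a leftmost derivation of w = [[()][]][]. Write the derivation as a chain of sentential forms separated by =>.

S => [S]S => [[S]S]S => [[A]S]S => [[()]S]S => [[()][]]S => [[()][]][]

S => [S]S   [S -> [ S ] S]
[S]S => [[S]S]S   [S -> [ S ] S]
[[S]S]S => [[A]S]S   [S -> A]
[[A]S]S => [[()]S]S   [A -> ( )]
[[()]S]S => [[()][]]S   [S -> [ ]]
[[()][]]S => [[()][]][]   [S -> [ ]]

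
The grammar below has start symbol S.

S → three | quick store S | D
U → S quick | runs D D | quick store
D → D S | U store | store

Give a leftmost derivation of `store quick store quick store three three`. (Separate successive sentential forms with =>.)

S => D => D S => D S S => store S S => store quick store S S => store quick store quick store S S => store quick store quick store three S => store quick store quick store three three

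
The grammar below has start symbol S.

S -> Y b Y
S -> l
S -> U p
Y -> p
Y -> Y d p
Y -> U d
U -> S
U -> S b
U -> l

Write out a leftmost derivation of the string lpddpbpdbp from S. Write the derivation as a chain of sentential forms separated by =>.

S=>YbY=>UdbY=>SdbY=>YbYdbY=>YdpbYdbY=>UddpbYdbY=>SddpbYdbY=>UpddpbYdbY=>SpddpbYdbY=>lpddpbYdbY=>lpddpbpdbY=>lpddpbpdbp

S => YbY   [S -> Y b Y]
YbY => UdbY   [Y -> U d]
UdbY => SdbY   [U -> S]
SdbY => YbYdbY   [S -> Y b Y]
YbYdbY => YdpbYdbY   [Y -> Y d p]
YdpbYdbY => UddpbYdbY   [Y -> U d]
UddpbYdbY => SddpbYdbY   [U -> S]
SddpbYdbY => UpddpbYdbY   [S -> U p]
UpddpbYdbY => SpddpbYdbY   [U -> S]
SpddpbYdbY => lpddpbYdbY   [S -> l]
lpddpbYdbY => lpddpbpdbY   [Y -> p]
lpddpbpdbY => lpddpbpdbp   [Y -> p]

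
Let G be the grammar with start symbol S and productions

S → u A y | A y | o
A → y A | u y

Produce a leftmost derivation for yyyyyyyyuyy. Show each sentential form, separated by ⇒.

S ⇒ Ay ⇒ yAy ⇒ yyAy ⇒ yyyAy ⇒ yyyyAy ⇒ yyyyyAy ⇒ yyyyyyAy ⇒ yyyyyyyAy ⇒ yyyyyyyyAy ⇒ yyyyyyyyuyy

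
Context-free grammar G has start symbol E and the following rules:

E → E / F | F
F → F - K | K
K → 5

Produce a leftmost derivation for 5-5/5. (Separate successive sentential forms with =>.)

E => E/F   [E → E / F]
E/F => F/F   [E → F]
F/F => F-K/F   [F → F - K]
F-K/F => K-K/F   [F → K]
K-K/F => 5-K/F   [K → 5]
5-K/F => 5-5/F   [K → 5]
5-5/F => 5-5/K   [F → K]
5-5/K => 5-5/5   [K → 5]

E => E/F => F/F => F-K/F => K-K/F => 5-K/F => 5-5/F => 5-5/K => 5-5/5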